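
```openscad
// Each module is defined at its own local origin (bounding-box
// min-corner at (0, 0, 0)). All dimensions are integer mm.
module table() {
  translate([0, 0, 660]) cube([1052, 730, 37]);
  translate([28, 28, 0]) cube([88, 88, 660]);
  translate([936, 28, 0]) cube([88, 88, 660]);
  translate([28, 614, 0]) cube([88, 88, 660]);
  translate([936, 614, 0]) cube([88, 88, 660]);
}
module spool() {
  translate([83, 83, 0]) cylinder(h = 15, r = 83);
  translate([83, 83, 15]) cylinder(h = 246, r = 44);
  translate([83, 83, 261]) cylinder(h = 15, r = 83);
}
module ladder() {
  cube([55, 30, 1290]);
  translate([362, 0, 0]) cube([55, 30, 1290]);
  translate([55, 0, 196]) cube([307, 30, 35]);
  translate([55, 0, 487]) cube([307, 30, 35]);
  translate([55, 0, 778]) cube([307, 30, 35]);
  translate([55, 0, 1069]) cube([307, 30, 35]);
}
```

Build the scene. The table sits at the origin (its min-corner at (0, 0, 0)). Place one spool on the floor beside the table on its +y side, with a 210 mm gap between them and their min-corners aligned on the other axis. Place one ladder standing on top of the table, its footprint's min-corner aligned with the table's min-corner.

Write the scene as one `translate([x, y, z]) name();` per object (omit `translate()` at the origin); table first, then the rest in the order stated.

table();
translate([0, 940, 0]) spool();
translate([0, 0, 697]) ladder();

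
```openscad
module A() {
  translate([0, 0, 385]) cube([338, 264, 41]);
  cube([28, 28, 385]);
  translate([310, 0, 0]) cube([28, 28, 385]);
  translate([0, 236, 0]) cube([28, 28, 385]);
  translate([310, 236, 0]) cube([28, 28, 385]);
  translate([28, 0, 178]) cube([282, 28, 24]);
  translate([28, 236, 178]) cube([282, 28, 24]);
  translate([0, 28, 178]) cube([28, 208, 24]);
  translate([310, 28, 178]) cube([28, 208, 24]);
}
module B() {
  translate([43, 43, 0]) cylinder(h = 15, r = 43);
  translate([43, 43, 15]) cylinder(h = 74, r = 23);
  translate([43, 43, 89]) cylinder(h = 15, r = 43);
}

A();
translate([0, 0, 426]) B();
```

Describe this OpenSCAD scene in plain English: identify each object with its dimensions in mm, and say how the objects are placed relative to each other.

A is a four-legged stool. The seat is a 338×264×41 mm slab whose top surface is at z = 426 mm; four square legs, each 28×28 mm in cross-section, run from the floor (z = 0) to the underside of the seat, each flush with a corner of the seat. Four stretchers, 28 mm wide and 24 mm tall, connect adjacent legs with their undersides at z = 178 mm, each running between the inner faces of the legs it joins and aligned with the legs' outer faces on the other axis.

B is a spool: two coaxial disc flanges of radius 43 mm and thickness 15 mm, joined by a core cylinder of radius 23 mm and height 74 mm. The lower flange rests on z = 0 and the three cylinders share a vertical axis.

The spool is on top of the stool.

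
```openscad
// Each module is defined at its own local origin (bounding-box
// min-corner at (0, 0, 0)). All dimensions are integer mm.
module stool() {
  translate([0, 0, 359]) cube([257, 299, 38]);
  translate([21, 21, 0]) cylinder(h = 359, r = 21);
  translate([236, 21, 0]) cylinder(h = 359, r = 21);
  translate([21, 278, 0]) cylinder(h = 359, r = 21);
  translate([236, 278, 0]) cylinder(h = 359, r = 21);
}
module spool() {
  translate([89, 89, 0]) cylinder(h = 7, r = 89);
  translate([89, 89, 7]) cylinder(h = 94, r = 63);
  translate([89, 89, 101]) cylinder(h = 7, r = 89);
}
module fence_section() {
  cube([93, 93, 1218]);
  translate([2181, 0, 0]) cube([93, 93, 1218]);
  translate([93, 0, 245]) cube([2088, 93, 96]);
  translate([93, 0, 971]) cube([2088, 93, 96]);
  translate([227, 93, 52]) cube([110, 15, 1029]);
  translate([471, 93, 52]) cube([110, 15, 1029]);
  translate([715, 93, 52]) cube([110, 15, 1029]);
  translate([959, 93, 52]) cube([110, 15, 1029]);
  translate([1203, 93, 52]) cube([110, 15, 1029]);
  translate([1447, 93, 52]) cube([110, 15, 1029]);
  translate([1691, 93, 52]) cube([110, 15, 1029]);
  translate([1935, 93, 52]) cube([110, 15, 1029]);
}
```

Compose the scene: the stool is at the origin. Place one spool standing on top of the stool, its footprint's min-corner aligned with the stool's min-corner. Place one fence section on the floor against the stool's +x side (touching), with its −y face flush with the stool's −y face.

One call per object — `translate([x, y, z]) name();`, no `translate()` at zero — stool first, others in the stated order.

stool();
translate([0, 0, 397]) spool();
translate([257, 0, 0]) fence_section();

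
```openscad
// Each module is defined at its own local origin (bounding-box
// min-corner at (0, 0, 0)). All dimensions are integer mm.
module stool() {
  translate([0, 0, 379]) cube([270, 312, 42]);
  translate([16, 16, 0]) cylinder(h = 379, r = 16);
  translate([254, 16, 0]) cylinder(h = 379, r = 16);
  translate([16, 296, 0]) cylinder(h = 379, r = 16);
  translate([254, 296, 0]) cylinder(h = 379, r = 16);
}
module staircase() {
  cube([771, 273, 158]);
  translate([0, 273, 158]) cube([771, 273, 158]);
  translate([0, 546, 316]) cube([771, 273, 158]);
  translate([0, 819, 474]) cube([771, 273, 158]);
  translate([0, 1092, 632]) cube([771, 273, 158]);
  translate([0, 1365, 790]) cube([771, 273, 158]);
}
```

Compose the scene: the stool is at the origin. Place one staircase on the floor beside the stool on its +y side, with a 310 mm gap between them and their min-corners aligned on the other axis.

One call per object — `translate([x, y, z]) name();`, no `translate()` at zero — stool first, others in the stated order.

stool();
translate([0, 622, 0]) staircase();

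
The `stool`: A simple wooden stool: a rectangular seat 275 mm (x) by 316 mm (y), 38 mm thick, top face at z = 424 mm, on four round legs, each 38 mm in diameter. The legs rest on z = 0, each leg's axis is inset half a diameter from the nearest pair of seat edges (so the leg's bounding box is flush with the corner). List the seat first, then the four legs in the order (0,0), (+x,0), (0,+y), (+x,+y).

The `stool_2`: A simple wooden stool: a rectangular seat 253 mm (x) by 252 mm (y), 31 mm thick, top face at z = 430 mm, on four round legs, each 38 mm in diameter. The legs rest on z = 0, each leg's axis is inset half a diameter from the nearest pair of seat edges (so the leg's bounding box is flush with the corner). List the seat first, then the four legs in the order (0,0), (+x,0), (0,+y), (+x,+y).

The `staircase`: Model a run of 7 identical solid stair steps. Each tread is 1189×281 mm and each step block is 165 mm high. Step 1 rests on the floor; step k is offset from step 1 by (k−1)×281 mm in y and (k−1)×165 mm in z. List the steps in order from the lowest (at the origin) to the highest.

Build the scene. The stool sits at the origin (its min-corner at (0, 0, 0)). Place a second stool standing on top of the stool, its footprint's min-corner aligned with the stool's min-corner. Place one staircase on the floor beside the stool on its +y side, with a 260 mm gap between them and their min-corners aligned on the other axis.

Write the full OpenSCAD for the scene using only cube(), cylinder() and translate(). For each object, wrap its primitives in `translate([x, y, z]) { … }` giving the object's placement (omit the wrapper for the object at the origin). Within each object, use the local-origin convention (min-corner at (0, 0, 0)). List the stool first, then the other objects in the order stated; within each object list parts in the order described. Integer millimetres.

translate([0, 0, 386]) cube([275, 316, 38]);
translate([19, 19, 0]) cylinder(h = 386, r = 19);
translate([256, 19, 0]) cylinder(h = 386, r = 19);
translate([19, 297, 0]) cylinder(h = 386, r = 19);
translate([256, 297, 0]) cylinder(h = 386, r = 19);
translate([0, 0, 424]) {
  translate([0, 0, 399]) cube([253, 252, 31]);
  translate([19, 19, 0]) cylinder(h = 399, r = 19);
  translate([234, 19, 0]) cylinder(h = 399, r = 19);
  translate([19, 233, 0]) cylinder(h = 399, r = 19);
  translate([234, 233, 0]) cylinder(h = 399, r = 19);
}
translate([0, 576, 0]) {
  cube([1189, 281, 165]);
  translate([0, 281, 165]) cube([1189, 281, 165]);
  translate([0, 562, 330]) cube([1189, 281, 165]);
  translate([0, 843, 495]) cube([1189, 281, 165]);
  translate([0, 1124, 660]) cube([1189, 281, 165]);
  translate([0, 1405, 825]) cube([1189, 281, 165]);
  translate([0, 1686, 990]) cube([1189, 281, 165]);
}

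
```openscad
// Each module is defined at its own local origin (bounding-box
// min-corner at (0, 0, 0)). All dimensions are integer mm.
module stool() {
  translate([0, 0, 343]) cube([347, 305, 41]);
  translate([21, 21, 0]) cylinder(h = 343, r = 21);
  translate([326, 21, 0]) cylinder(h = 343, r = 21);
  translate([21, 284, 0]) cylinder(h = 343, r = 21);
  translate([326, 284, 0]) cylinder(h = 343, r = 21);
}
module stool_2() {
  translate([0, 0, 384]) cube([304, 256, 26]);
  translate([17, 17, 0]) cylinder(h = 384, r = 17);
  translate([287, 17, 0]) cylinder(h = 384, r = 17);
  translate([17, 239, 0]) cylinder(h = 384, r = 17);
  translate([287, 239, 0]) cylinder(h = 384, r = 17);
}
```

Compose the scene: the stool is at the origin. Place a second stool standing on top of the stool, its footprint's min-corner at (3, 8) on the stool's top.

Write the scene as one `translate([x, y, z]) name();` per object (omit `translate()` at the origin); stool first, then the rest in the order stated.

stool();
translate([3, 8, 384]) stool_2();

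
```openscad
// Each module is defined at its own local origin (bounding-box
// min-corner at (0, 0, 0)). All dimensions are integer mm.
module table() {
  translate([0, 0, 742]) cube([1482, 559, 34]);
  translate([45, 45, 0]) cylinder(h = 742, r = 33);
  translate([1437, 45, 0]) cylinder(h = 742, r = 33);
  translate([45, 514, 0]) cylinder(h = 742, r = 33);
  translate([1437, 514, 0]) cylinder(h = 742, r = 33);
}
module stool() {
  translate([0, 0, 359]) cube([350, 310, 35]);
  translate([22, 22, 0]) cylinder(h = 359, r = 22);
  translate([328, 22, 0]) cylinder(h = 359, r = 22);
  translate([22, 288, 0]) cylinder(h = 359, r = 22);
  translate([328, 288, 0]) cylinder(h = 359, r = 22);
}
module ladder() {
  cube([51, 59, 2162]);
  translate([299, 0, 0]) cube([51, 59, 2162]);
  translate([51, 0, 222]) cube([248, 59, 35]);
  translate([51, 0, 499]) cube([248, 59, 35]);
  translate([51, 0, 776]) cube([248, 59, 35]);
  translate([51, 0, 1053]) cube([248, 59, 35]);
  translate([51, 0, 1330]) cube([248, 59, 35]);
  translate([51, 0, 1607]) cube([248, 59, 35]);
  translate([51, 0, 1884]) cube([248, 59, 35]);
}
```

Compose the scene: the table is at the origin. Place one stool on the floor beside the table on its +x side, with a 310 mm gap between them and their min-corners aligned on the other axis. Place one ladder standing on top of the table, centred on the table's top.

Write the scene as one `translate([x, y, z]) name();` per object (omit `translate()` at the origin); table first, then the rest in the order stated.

table();
translate([1792, 0, 0]) stool();
translate([566, 250, 776]) ladder();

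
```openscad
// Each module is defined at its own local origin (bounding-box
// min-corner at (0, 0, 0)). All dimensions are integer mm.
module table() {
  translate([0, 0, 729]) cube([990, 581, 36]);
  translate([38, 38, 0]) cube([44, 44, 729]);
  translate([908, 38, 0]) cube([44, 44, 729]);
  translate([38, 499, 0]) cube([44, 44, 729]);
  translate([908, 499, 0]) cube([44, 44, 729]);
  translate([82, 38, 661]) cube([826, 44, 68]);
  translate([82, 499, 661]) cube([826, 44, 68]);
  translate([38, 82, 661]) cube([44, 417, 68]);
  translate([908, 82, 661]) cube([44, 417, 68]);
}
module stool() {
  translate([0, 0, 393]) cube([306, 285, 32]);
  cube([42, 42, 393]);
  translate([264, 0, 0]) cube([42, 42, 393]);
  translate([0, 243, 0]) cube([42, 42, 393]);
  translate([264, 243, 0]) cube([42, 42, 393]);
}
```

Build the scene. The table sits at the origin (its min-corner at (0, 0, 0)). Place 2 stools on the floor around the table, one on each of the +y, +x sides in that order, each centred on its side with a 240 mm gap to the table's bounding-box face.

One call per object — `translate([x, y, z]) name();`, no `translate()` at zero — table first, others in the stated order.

table();
translate([342, 821, 0]) stool();
translate([1230, 148, 0]) stool();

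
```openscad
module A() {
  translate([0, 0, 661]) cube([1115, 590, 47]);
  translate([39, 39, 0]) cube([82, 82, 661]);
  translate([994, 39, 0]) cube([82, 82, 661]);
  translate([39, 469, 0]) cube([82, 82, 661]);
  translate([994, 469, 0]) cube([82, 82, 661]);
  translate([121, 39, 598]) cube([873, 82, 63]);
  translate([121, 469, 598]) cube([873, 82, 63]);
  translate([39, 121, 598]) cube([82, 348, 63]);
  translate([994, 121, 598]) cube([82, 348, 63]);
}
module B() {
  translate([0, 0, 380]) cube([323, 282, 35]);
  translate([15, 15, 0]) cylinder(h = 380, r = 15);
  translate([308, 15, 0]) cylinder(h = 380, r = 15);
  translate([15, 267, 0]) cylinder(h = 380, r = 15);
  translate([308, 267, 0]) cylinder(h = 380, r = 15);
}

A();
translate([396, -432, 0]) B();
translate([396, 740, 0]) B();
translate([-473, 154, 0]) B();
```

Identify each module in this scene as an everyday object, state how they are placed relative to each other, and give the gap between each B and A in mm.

Each stool's nearest face is 150 mm from the table's bounding box.

A is a table. B is a stool. Three stools sit around the table at the −y, +y, −x sides. The gap between each stool and the table is 150 mm.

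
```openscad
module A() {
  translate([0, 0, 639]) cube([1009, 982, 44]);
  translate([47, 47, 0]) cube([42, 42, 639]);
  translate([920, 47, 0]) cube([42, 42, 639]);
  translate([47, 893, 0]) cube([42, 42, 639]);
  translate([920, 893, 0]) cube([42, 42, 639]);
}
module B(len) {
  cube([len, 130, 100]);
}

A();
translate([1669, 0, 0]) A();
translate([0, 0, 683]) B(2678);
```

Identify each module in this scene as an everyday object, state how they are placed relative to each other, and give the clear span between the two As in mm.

A is a table. B is a beam. A beam spans the tops of two tables. The clear span between the two tables is 660 mm.

Second table starts at x = 1669; first ends at x = 1009; clear span = 1669 − 1009 = 660 mm.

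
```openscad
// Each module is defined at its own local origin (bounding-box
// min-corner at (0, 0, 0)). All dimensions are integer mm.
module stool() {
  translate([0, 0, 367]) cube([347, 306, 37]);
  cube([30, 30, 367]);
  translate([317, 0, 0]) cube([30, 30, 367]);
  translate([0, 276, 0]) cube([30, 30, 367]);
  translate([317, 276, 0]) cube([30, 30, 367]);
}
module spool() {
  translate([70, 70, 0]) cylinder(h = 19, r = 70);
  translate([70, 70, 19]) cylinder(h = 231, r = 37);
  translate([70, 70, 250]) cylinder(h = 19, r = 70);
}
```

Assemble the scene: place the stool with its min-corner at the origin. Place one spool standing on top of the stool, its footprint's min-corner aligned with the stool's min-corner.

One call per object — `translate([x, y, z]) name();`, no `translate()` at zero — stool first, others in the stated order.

stool();
translate([0, 0, 404]) spool();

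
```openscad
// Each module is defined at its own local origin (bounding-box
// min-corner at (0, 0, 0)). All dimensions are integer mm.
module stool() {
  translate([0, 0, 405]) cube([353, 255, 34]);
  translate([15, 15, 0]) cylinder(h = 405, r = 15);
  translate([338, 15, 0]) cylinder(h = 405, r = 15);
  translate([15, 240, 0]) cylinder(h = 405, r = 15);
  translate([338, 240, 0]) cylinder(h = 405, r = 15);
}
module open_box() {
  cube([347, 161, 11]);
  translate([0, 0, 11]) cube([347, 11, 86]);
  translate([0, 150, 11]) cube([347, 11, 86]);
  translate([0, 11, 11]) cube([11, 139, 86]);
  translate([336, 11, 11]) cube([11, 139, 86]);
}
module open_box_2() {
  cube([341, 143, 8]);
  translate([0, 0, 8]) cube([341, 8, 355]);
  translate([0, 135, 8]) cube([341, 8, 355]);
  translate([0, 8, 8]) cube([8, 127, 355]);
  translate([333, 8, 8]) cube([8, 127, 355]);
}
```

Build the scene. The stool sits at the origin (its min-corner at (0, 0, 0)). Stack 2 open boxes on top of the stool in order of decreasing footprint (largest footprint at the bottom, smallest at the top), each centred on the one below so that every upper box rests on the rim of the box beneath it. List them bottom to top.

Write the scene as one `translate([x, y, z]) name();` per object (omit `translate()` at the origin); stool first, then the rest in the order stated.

stool();
translate([3, 47, 439]) open_box();
translate([6, 56, 536]) open_box_2();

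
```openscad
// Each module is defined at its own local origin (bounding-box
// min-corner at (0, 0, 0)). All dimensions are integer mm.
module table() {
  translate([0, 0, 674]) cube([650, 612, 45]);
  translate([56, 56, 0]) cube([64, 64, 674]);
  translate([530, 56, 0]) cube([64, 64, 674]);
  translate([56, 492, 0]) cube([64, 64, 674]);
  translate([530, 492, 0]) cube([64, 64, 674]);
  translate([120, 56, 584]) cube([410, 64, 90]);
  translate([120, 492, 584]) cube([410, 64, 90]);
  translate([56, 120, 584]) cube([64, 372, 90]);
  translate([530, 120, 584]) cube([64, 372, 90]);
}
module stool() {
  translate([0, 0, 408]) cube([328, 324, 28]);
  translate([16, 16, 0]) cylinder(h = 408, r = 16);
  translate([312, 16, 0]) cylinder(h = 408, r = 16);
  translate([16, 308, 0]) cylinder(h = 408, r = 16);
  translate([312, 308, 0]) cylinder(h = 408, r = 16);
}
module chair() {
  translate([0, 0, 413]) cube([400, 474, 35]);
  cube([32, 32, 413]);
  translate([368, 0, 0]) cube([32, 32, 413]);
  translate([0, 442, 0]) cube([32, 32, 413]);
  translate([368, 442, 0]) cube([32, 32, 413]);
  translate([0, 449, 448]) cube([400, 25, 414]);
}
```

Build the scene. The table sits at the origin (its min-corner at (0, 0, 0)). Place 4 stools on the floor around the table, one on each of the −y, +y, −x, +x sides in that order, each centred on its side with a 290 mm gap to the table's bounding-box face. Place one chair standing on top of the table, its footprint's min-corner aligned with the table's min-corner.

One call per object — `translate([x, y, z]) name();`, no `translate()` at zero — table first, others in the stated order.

table();
translate([161, -614, 0]) stool();
translate([161, 902, 0]) stool();
translate([-618, 144, 0]) stool();
translate([940, 144, 0]) stool();
translate([0, 0, 719]) chair();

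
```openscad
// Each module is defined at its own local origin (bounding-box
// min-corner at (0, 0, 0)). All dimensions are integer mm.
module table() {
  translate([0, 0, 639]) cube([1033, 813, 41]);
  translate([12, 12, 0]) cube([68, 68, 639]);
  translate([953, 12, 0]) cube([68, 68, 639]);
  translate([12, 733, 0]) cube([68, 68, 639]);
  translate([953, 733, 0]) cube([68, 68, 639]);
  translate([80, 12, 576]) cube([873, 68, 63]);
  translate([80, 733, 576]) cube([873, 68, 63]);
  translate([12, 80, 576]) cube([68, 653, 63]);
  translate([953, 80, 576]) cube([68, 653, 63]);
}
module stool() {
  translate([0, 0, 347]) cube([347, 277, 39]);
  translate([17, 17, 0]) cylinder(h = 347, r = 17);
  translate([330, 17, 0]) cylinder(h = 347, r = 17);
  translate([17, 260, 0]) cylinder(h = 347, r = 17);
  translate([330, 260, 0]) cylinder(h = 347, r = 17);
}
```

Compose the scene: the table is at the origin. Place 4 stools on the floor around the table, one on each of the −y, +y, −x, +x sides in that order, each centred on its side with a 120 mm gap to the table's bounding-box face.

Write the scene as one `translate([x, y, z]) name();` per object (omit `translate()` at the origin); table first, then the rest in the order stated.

table();
translate([343, -397, 0]) stool();
translate([343, 933, 0]) stool();
translate([-467, 268, 0]) stool();
translate([1153, 268, 0]) stool();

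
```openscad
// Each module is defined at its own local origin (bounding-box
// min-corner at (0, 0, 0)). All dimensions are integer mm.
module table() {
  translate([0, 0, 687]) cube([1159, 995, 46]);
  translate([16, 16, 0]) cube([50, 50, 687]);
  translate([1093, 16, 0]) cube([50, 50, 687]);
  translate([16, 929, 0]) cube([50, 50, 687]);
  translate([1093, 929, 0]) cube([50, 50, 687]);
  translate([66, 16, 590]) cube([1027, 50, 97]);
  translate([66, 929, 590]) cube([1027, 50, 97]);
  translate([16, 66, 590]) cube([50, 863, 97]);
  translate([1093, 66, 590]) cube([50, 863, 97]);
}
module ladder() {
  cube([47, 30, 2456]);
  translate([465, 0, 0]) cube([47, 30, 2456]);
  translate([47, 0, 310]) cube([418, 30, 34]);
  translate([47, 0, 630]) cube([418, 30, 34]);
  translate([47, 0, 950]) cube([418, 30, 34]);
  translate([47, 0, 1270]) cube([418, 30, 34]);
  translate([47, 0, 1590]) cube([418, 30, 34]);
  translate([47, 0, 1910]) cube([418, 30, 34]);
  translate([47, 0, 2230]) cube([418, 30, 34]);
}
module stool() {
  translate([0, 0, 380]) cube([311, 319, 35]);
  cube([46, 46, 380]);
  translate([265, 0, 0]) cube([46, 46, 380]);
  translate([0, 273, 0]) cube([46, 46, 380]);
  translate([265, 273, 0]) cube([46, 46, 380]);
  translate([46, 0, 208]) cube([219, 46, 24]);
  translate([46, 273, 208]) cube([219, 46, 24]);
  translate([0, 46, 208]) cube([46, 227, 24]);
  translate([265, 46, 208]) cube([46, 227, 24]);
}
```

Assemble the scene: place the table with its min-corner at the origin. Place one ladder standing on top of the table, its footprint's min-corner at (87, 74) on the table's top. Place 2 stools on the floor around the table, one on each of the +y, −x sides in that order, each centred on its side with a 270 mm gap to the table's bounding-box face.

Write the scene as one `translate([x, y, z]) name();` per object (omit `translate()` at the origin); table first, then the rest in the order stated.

table();
translate([87, 74, 733]) ladder();
translate([424, 1265, 0]) stool();
translate([-581, 338, 0]) stool();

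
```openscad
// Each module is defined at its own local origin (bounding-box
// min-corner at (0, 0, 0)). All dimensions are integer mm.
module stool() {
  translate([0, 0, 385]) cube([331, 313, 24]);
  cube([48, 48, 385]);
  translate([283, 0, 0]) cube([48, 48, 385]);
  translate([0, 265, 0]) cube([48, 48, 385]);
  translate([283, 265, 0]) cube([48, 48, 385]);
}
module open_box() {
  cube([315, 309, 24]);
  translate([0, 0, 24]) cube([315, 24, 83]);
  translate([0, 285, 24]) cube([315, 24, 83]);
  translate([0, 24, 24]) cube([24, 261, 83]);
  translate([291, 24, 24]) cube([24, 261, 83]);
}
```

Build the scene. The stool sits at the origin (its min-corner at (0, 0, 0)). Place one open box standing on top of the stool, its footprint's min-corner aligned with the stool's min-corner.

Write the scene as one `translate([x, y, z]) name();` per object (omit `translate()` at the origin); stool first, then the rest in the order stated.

stool();
translate([0, 0, 409]) open_box();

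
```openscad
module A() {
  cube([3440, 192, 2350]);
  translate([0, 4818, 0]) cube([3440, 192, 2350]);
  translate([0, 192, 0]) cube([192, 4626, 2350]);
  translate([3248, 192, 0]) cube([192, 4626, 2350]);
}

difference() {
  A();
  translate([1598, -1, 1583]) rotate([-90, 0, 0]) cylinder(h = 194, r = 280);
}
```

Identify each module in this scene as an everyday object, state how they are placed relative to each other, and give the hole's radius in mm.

The subtracted cylinder has r = 280 mm.

A is a house frame. The house frame has a circular hole through its front wall. The hole's radius is 280 mm.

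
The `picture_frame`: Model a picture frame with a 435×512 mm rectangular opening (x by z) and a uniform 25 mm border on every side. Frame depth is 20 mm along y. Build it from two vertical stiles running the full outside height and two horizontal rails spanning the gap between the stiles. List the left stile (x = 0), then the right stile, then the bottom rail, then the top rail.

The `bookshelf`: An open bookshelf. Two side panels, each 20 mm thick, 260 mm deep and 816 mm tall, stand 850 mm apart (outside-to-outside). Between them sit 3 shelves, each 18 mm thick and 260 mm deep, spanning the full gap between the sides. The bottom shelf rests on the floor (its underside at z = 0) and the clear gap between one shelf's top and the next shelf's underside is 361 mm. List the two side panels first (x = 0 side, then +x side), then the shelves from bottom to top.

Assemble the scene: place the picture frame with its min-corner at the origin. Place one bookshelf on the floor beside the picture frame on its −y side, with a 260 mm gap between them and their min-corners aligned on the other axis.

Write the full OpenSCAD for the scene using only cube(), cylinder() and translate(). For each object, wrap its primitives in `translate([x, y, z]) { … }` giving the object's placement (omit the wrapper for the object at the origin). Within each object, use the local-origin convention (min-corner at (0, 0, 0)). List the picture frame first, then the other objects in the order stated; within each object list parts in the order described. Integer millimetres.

cube([25, 20, 562]);
translate([460, 0, 0]) cube([25, 20, 562]);
translate([25, 0, 0]) cube([435, 20, 25]);
translate([25, 0, 537]) cube([435, 20, 25]);
translate([0, -520, 0]) {
  cube([20, 260, 816]);
  translate([830, 0, 0]) cube([20, 260, 816]);
  translate([20, 0, 0]) cube([810, 260, 18]);
  translate([20, 0, 379]) cube([810, 260, 18]);
  translate([20, 0, 758]) cube([810, 260, 18]);
}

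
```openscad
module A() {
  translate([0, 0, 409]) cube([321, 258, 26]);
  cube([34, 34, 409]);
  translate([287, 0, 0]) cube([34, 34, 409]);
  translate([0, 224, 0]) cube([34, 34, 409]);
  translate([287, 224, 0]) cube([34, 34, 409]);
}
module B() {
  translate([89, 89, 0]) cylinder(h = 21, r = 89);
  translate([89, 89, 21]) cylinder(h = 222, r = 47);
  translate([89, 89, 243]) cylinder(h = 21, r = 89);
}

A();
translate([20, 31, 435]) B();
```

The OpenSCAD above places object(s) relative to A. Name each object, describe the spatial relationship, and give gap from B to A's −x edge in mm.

The spool's min-x is at 20; the stool's min-x is 0; gap = 20 mm.

A is a stool. B is a spool. The spool is on top of the stool. The gap from the spool to the stool's −x edge is 20 mm.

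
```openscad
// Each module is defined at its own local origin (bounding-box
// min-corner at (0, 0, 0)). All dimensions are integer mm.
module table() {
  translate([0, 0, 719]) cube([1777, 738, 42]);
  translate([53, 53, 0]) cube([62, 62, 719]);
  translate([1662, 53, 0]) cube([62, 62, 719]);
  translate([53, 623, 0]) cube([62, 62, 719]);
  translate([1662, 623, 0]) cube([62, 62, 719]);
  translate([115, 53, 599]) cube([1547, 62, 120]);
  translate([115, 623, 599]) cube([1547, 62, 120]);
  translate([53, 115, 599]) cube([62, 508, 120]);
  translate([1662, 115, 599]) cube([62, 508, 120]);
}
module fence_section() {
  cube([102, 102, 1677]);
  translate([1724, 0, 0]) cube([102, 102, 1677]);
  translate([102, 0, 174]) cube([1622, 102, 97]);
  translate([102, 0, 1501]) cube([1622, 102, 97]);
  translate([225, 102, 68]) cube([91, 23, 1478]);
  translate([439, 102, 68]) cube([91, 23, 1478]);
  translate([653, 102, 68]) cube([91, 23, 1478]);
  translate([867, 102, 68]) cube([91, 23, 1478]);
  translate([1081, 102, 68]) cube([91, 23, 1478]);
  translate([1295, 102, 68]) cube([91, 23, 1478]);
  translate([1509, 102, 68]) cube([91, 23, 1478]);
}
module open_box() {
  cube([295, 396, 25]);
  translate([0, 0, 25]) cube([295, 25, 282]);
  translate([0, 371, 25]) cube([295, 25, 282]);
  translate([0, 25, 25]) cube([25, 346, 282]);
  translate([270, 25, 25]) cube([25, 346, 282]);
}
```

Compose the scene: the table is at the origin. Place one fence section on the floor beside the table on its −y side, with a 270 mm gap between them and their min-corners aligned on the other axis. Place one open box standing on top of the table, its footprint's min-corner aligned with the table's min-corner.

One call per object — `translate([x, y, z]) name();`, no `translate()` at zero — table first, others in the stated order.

table();
translate([0, -395, 0]) fence_section();
translate([0, 0, 761]) open_box();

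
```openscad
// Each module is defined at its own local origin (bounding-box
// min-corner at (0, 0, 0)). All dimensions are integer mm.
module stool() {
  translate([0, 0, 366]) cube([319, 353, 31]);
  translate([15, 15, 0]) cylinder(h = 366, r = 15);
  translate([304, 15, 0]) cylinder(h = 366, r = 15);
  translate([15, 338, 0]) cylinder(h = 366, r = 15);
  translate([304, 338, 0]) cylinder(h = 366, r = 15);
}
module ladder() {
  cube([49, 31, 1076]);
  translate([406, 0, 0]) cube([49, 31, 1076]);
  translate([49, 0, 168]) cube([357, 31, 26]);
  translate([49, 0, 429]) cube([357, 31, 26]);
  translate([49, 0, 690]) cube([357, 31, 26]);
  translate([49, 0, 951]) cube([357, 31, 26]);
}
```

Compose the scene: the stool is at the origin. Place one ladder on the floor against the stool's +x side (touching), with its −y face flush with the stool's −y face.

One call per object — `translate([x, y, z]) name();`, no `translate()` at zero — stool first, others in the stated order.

stool();
translate([319, 0, 0]) ladder();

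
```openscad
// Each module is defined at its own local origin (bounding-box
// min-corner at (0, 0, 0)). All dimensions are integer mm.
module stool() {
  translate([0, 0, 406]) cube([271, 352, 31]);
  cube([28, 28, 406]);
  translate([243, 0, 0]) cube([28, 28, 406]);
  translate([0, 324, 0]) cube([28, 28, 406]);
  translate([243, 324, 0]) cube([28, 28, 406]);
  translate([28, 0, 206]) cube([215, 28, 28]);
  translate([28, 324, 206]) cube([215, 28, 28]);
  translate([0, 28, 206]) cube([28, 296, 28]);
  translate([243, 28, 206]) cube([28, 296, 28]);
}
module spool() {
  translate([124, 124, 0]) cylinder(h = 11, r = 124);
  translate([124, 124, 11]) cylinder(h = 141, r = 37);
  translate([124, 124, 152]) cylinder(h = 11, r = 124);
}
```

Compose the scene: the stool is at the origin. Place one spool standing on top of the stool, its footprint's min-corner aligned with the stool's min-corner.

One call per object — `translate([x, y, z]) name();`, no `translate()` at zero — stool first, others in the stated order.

stool();
translate([0, 0, 437]) spool();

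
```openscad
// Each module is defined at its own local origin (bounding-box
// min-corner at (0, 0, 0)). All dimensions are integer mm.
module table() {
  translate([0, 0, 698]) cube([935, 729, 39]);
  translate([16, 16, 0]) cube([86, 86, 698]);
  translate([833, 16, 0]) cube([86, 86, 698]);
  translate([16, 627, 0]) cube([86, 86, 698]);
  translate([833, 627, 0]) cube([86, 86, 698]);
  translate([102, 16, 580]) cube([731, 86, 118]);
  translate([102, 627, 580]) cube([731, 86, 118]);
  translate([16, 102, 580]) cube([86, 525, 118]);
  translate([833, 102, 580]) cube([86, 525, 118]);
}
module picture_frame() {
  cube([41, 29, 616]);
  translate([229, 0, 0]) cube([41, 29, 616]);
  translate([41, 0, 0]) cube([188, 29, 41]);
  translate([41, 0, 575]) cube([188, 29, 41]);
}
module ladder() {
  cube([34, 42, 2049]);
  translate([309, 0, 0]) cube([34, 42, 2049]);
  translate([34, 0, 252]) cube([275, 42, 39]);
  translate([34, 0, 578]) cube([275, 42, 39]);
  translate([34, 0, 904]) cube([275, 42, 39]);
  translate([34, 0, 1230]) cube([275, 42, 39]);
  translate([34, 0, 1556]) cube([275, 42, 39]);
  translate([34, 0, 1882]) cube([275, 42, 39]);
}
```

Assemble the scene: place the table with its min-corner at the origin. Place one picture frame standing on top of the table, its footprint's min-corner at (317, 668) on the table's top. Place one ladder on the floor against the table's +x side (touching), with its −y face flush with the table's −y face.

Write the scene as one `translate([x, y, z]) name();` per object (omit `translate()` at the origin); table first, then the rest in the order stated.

table();
translate([317, 668, 737]) picture_frame();
translate([935, 0, 0]) ladder();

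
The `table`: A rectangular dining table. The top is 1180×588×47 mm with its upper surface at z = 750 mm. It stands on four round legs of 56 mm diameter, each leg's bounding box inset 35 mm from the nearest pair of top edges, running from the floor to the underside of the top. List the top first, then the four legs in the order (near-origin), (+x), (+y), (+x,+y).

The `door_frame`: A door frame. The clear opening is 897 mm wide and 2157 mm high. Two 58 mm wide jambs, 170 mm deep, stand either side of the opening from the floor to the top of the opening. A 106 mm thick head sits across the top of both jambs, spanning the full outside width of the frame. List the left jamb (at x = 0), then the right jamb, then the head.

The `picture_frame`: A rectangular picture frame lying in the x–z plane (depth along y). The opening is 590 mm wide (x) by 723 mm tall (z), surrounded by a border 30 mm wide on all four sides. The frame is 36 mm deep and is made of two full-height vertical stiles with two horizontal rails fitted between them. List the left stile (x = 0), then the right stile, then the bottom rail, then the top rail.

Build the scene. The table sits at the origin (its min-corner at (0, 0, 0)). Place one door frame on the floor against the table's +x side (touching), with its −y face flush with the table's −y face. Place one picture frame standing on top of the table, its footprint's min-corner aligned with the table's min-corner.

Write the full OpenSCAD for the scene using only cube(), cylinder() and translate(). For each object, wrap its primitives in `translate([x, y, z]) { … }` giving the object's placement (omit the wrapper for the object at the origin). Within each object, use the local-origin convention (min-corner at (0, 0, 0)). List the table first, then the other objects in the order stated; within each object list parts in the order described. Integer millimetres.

translate([0, 0, 703]) cube([1180, 588, 47]);
translate([63, 63, 0]) cylinder(h = 703, r = 28);
translate([1117, 63, 0]) cylinder(h = 703, r = 28);
translate([63, 525, 0]) cylinder(h = 703, r = 28);
translate([1117, 525, 0]) cylinder(h = 703, r = 28);
translate([1180, 0, 0]) {
  cube([58, 170, 2157]);
  translate([955, 0, 0]) cube([58, 170, 2157]);
  translate([0, 0, 2157]) cube([1013, 170, 106]);
}
translate([0, 0, 750]) {
  cube([30, 36, 783]);
  translate([620, 0, 0]) cube([30, 36, 783]);
  translate([30, 0, 0]) cube([590, 36, 30]);
  translate([30, 0, 753]) cube([590, 36, 30]);
}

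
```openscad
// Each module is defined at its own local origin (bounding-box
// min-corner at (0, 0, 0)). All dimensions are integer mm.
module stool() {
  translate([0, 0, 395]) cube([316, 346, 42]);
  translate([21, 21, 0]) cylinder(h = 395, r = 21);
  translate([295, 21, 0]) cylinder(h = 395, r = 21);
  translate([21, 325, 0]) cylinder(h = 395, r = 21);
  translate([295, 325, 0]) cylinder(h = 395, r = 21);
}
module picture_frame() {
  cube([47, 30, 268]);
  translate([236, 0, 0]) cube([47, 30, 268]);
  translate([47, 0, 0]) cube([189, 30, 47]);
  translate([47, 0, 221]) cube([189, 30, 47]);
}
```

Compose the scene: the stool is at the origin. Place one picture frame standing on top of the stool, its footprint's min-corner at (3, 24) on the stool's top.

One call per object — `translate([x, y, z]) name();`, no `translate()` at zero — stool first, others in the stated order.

stool();
translate([3, 24, 437]) picture_frame();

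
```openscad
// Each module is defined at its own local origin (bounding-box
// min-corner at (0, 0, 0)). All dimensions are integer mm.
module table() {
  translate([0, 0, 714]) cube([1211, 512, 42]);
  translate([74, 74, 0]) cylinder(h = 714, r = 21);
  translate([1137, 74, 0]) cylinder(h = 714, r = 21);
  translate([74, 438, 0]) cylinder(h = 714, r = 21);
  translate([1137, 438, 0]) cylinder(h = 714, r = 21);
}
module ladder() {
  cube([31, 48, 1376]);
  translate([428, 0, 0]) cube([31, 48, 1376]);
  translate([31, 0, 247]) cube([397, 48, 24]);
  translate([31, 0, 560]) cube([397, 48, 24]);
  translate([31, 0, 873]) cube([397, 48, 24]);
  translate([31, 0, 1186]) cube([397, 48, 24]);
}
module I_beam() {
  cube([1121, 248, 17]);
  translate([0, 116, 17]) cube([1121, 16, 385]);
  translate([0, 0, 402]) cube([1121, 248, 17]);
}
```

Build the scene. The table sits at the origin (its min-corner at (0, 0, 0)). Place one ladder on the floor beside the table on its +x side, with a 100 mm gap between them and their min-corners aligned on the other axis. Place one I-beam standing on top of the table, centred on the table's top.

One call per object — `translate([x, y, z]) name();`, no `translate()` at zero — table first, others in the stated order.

table();
translate([1311, 0, 0]) ladder();
translate([45, 132, 756]) I_beam();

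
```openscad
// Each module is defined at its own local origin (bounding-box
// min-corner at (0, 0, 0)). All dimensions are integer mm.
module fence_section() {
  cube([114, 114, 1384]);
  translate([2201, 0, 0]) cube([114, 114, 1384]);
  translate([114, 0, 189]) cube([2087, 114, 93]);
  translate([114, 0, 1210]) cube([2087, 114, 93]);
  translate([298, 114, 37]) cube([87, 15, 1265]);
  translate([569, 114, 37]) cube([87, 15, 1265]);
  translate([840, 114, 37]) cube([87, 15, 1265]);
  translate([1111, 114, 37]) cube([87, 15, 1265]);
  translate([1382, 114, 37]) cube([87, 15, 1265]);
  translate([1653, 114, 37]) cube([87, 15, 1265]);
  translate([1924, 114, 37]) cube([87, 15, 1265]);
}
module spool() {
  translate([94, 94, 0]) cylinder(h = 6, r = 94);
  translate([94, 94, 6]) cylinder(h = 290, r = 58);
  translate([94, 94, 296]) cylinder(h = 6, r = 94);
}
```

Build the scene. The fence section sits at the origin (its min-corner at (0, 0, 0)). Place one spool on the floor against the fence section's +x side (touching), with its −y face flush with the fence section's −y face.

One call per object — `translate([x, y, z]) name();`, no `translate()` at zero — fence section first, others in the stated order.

fence_section();
translate([2315, 0, 0]) spool();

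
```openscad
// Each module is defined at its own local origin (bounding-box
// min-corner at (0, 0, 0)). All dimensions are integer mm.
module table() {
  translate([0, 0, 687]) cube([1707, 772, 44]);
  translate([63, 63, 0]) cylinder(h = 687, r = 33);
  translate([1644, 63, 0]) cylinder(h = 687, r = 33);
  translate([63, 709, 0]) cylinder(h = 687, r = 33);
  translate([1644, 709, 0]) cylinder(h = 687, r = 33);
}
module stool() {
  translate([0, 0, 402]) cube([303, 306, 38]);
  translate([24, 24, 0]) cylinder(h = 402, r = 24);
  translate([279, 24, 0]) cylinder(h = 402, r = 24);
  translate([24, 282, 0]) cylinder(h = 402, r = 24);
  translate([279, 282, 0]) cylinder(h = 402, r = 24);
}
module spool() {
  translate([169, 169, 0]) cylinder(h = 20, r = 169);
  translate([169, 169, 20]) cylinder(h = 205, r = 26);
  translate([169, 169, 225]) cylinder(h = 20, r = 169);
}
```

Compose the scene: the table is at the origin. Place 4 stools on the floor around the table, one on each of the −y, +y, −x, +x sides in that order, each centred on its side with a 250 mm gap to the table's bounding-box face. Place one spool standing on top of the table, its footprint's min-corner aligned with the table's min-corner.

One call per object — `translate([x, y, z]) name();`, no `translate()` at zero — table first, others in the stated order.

table();
translate([702, -556, 0]) stool();
translate([702, 1022, 0]) stool();
translate([-553, 233, 0]) stool();
translate([1957, 233, 0]) stool();
translate([0, 0, 731]) spool();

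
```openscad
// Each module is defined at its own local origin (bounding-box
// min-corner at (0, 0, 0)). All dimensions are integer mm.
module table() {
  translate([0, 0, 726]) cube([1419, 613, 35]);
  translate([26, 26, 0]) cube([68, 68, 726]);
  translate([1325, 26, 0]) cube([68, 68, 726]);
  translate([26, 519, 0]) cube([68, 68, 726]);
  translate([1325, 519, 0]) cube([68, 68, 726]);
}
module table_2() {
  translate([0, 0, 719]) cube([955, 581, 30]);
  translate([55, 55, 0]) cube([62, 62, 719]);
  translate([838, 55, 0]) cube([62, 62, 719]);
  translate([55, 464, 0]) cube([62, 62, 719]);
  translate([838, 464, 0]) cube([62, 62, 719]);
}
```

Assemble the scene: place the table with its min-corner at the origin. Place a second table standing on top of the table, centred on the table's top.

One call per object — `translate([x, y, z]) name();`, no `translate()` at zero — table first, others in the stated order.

table();
translate([232, 16, 761]) table_2();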